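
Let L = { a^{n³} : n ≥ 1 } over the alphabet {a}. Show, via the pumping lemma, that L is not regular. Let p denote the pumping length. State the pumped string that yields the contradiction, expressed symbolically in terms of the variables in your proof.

Assume L is regular. Let p be the pumping length given by the pumping lemma.
Take w = a^{p³} ∈ L with |w| = p³ ≥ p.
The pumping lemma gives a decomposition w = xyz where |xy| ≤ p and y is nonempty.
Then y = a^k for some k with 1 ≤ k ≤ p.
Pump with i = 2: xy^2z = a^{p³+k}. Since 1 ≤ k ≤ p, p³ < p³+k ≤ p³+p < p³+3p²+3p+1 = (p+1)³, so p³+k is not a perfect cube. So xy^2z ∉ L.
This is a contradiction; hence L is not regular.

a^{p³+k}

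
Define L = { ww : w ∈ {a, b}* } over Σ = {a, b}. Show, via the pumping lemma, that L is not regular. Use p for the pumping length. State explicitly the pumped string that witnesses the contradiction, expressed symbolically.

Assume L is regular. Let p be the pumping length given by the pumping lemma.
Take w = a^p b^p a^p b^p = uu where u = a^pb^p; then w ∈ L and |w| = 4p ≥ p.
By the pumping lemma, w = xyz with |xy| ≤ p and y is nonempty.
The first p characters of w are a's, so xy (and hence y) consists only of a's. Write y = a^k, 1 ≤ k ≤ p.
Pump with i = 2: xy^2z = a^{p+k} b^p a^p b^p, of length 4p+k. Suppose this equals vv. The string starts with a and ends with b, so v does too; thus the boundary between the two copies of v is a b→a transition. There is exactly one such transition, at position 2p+k, so |v| = 2p+k and |vv| = 4p+2k ≠ 4p+k since k ≥ 1. So xy^2z ∉ L.
This is a contradiction; hence L is not regular.

a^{p+k} b^p a^p b^p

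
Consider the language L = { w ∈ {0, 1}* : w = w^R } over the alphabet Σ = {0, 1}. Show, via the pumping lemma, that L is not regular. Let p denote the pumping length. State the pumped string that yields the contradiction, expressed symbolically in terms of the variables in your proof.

Assume L is regular; let p be its pumping constant.
Take w = 0^p 1 0^p, a palindrome of length 2p+1 ≥ p.
By the pumping lemma, w = xyz with |xy| ≤ p and y is nonempty.
Since the first p symbols of w are all 0's and |xy| ≤ p, y lies entirely in the leading 0-block: y = 0^k for some k with 1 ≤ k ≤ p.
Pump with i = 2: xy^2z = 0^{p+k} 1 0^p. Its reverse is 0^p 1 0^{p+k}, which differs from xy^2z since k ≥ 1. So xy^2z is not a palindrome and xy^2z ∉ L.
This contradicts the pumping lemma, so L is not regular.

0^{p+k} 1 0^p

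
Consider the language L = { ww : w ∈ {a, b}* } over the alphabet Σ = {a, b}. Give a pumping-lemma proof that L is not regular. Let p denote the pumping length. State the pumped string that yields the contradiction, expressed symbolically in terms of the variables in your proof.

Toward a contradiction, assume L is regular with pumping length p.
Take w = a^p b^p a^p b^p = uu where u = a^pb^p; then w ∈ L and |w| = 4p ≥ p.
The pumping lemma gives a decomposition w = xyz where |xy| ≤ p and |y| ≥ 1.
Since the first p symbols of w are all a's and |xy| ≤ p, y lies entirely in the leading a-block: y = a^k for some k with 1 ≤ k ≤ p.
Pump with i = 2: xy^2z = a^{p+k} b^p a^p b^p, of length 4p+k. Suppose this equals vv. The string starts with a and ends with b, so v does too; thus the boundary between the two copies of v is a b→a transition. There is exactly one such transition, at position 2p+k, so |v| = 2p+k and |vv| = 4p+2k ≠ 4p+k since k ≥ 1. So xy^2z ∉ L.
This contradicts the pumping lemma, so L is not regular.

a^{p+k} b^p a^p b^p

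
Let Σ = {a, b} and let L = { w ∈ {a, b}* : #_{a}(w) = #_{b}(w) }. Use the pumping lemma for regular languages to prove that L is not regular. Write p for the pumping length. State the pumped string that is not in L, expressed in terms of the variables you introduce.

a^{p+k} b^p

Suppose for contradiction that L is regular, and let p be the pumping length.
Choose w = a^p b^p ∈ L with |w| = 2p ≥ p.
By the pumping lemma, w = xyz with |xy| ≤ p and |y| > 0.
The first p characters of w are a's, so xy (and hence y) consists only of a's. Write y = a^k, 1 ≤ k ≤ p.
Pump with i = 2: xy^2z = a^{p+k} b^p has p+k occurrences of a but only p of b. Since k ≥ 1 the counts differ, so xy^2z ∉ L.
Contradiction. Therefore L is not regular.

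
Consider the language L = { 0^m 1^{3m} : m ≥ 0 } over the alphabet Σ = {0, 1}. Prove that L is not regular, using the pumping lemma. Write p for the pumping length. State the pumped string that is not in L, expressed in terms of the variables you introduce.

Toward a contradiction, assume L is regular with pumping length p.
Take w = 0^p 1^{3p}. Then w ∈ L and |w| = 4p ≥ p.
The pumping lemma gives a decomposition w = xyz where |xy| ≤ p and y is nonempty.
Because |xy| ≤ p and w begins with p copies of 0, we have y = 0^k with 1 ≤ k ≤ p.
Pump with i = 2: xy^2z = 0^{p+k} 1^{3p}. For this to lie in L we would need 3p = 3(p+k), which forces k = 0. But k ≥ 1, so xy^2z ∉ L.
This contradicts the pumping lemma, so L is not regular.

0^{p+k} 1^{3p}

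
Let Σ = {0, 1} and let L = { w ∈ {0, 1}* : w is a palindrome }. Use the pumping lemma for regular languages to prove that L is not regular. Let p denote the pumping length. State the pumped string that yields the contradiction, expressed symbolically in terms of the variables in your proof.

0^{p+k} 1 0^p

Toward a contradiction, assume L is regular with pumping length p.
Take w = 0^p 1 0^p, a palindrome of length 2p+1 ≥ p.
By the pumping lemma, w = xyz with |xy| ≤ p and |y| ≥ 1.
Because |xy| ≤ p and w begins with p copies of 0, we have y = 0^k with 1 ≤ k ≤ p.
Pump with i = 2: xy^2z = 0^{p+k} 1 0^p. Its reverse is 0^p 1 0^{p+k}, which differs from xy^2z since k ≥ 1. So xy^2z is not a palindrome and xy^2z ∉ L.
This is a contradiction; hence L is not regular.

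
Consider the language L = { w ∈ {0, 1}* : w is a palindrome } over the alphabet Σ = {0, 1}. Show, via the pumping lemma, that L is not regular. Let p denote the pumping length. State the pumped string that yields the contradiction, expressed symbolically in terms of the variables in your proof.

Assume L is regular; let p be its pumping constant.
Take w = 0^p 1 0^p, a palindrome of length 2p+1 ≥ p.
Write w = xyz as guaranteed by the lemma, with |xy| ≤ p and y is nonempty.
Since the first p symbols of w are all 0's and |xy| ≤ p, y lies entirely in the leading 0-block: y = 0^k for some k with 1 ≤ k ≤ p.
Pump with i = 2: xy^2z = 0^{p+k} 1 0^p. Its reverse is 0^p 1 0^{p+k}, which differs from xy^2z since k ≥ 1. So xy^2z is not a palindrome and xy^2z ∉ L.
This contradicts the pumping lemma, so L is not regular.

0^{p+k} 1 0^p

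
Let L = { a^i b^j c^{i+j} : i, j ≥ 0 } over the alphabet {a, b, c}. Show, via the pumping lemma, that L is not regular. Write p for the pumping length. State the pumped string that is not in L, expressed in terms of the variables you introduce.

Suppose for contradiction that L is regular, and let p be the pumping length.
Take w = a^p b^p c^{2p} ∈ L (with i=j=p, i+j=2p), |w| = 4p ≥ p.
The pumping lemma gives a decomposition w = xyz where |xy| ≤ p and |y| ≥ 1.
The first p characters of w are a's, so xy (and hence y) consists only of a's. Write y = a^k, 1 ≤ k ≤ p.
Consider xy^2z = a^{p+k} b^p c^{2p}. Now the a- and b-counts sum to 2p+k, but the c-count is 2p ≠ 2p+k. So xy^2z ∉ L.
This is a contradiction; hence L is not regular.

a^{p+k} b^p c^{2p}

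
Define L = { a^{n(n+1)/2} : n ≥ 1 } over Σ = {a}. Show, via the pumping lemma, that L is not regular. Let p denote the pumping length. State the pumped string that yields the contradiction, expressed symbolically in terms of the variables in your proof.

Suppose for contradiction that L is regular, and let p be the pumping length.
Take w = a^{p(p+1)/2} ∈ L with |w| = p(p+1)/2 ≥ p.
The pumping lemma gives a decomposition w = xyz where |xy| ≤ p and y is nonempty.
Then y = a^k for some k with 1 ≤ k ≤ p.
Pump with i = 2: xy^2z = a^{p(p+1)/2+k}. Since 1 ≤ k ≤ p, p(p+1)/2 < p(p+1)/2+k ≤ p(p+1)/2+p < (p+1)(p+2)/2, so p(p+1)/2+k is strictly between consecutive triangular numbers. So xy^2z ∉ L.
This is a contradiction; hence L is not regular.

a^{p(p+1)/2+k}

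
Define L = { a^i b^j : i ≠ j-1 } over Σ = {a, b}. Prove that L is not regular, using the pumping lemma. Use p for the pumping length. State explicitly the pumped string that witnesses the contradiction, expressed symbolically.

Assume L is regular; let p be its pumping constant.
Choose w = a^p b^{p+p!+1}. Since p ≠ (p+p!+1)-1 = p+p!, w ∈ L; and |w| ≥ p.
By the pumping lemma, w = xyz with |xy| ≤ p and |y| > 0.
Because |xy| ≤ p and w begins with p copies of a, we have y = a^k with 1 ≤ k ≤ p.
Since 1 ≤ k ≤ p, k divides p!; set t = 1 + p!/k. Then xy^t z has p + (p!/k)·k = p + p! copies of a. Now the a-count is p+p! and (b-count)-1 = (p+p!+1)-1 = p+p!, so i ≠ j-1 fails. So xy^t z = a^{p+p!} b^{p+p!+1} ∉ L.
This contradicts the pumping lemma, so L is not regular.

a^{p+p!} b^{p+p!+1}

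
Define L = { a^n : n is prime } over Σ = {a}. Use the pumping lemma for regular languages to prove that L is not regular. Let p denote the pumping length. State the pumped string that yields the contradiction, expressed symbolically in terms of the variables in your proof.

Assume L is regular; let p be its pumping constant.
Let q be a prime with q ≥ p+2 (infinitely many primes exist), and take w = a^q ∈ L with |w| = q ≥ p.
By the pumping lemma, w = xyz with |xy| ≤ p and |y| ≥ 1.
Then y = a^k for some k with 1 ≤ k ≤ p.
Since 1 ≤ k ≤ p, |xz| = q-k. Pump with i = q+1: |xy^{q+1}z| = (q-k)+(q+1)k = q+qk = q(1+k), which is composite (both factors ≥ 2). So xy^{q+1}z = a^{q(1+k)} ∉ L.
This contradicts the pumping lemma, so L is not regular.

a^{q(1+k)}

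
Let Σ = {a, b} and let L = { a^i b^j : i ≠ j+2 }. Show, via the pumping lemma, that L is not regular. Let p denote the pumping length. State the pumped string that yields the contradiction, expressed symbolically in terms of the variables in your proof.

Toward a contradiction, assume L is regular with pumping length p.
Choose w = a^p b^{p+p!-2}. Since p ≠ (p+p!-2)+2 = p+p!, w ∈ L; and |w| ≥ p.
Write w = xyz as guaranteed by the lemma, with |xy| ≤ p and |y| ≥ 1.
Since the first p symbols of w are all a's and |xy| ≤ p, y lies entirely in the leading a-block: y = a^k for some k with 1 ≤ k ≤ p.
Since 1 ≤ k ≤ p, k divides p!; set t = 1 + p!/k. Then xy^t z has p + (p!/k)·k = p + p! copies of a. Now the a-count is p+p! and (b-count)+2 = (p+p!-2)+2 = p+p!, so i ≠ j+2 fails. So xy^t z = a^{p+p!} b^{p+p!-2} ∉ L.
Contradiction. Therefore L is not regular.

a^{p+p!} b^{p+p!-2}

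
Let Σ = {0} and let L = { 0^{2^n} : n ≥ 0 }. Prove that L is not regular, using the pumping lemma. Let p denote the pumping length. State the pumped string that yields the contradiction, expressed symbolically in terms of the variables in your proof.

Toward a contradiction, assume L is regular with pumping length p.
Take w = 0^{2^p} ∈ L with |w| = 2^p ≥ p.
Write w = xyz as guaranteed by the lemma, with |xy| ≤ p and |y| > 0.
Then y = 0^k for some k with 1 ≤ k ≤ p.
Pump with i = 2: xy^2z = 0^{2^p+k}. Since 1 ≤ k ≤ p < 2^p, we have 2^p < 2^p+k < 2^{p+1}, so 2^p+k is not a power of 2. So xy^2z ∉ L.
This contradicts the pumping lemma, so L is not regular.

0^{2^p+k}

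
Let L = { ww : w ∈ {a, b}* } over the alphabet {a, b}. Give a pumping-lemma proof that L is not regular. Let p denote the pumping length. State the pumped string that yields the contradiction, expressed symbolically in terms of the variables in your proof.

a^{p+k} b^p a^p b^p

Toward a contradiction, assume L is regular with pumping length p.
Take w = a^p b^p a^p b^p = uu where u = a^pb^p; then w ∈ L and |w| = 4p ≥ p.
The pumping lemma gives a decomposition w = xyz where |xy| ≤ p and |y| ≥ 1.
Because |xy| ≤ p and w begins with p copies of a, we have y = a^k with 1 ≤ k ≤ p.
Pump with i = 2: xy^2z = a^{p+k} b^p a^p b^p, of length 4p+k. Suppose this equals vv. The string starts with a and ends with b, so v does too; thus the boundary between the two copies of v is a b→a transition. There is exactly one such transition, at position 2p+k, so |v| = 2p+k and |vv| = 4p+2k ≠ 4p+k since k ≥ 1. So xy^2z ∉ L.
Contradiction. Therefore L is not regular.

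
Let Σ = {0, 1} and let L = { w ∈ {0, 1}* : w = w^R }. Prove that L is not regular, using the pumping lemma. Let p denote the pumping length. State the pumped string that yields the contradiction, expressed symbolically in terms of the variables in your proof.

Suppose for contradiction that L is regular, and let p be the pumping length.
Take w = 0^p 1 0^p, a palindrome of length 2p+1 ≥ p.
By the pumping lemma, w = xyz with |xy| ≤ p and |y| > 0.
Because |xy| ≤ p and w begins with p copies of 0, we have y = 0^k with 1 ≤ k ≤ p.
Pump with i = 2: xy^2z = 0^{p+k} 1 0^p. Its reverse is 0^p 1 0^{p+k}, which differs from xy^2z since k ≥ 1. So xy^2z is not a palindrome and xy^2z ∉ L.
Contradiction. Therefore L is not regular.

0^{p+k} 1 0^p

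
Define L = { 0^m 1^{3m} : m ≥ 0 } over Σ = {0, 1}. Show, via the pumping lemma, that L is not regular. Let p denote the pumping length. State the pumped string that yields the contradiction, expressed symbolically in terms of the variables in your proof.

0^{p+k} 1^{3p}

Toward a contradiction, assume L is regular with pumping length p.
Choose w = 0^p 1^{3p}, which is in L with |w| = 4p ≥ p.
By the pumping lemma, w = xyz with |xy| ≤ p and |y| ≥ 1.
The first p characters of w are 0's, so xy (and hence y) consists only of 0's. Write y = 0^k, 1 ≤ k ≤ p.
Pump with i = 2: xy^2z = 0^{p+k} 1^{3p}. For this to lie in L we would need 3p = 3(p+k), which forces k = 0. But k ≥ 1, so xy^2z ∉ L.
This contradicts the pumping lemma, so L is not regular.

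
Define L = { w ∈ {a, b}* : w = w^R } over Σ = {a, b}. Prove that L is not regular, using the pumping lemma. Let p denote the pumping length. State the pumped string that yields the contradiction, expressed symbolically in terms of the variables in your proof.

Suppose for contradiction that L is regular, and let p be the pumping length.
Take w = a^p b a^p, a palindrome of length 2p+1 ≥ p.
By the pumping lemma, w = xyz with |xy| ≤ p and y is nonempty.
Since the first p symbols of w are all a's and |xy| ≤ p, y lies entirely in the leading a-block: y = a^k for some k with 1 ≤ k ≤ p.
Pump with i = 2: xy^2z = a^{p+k} b a^p. Its reverse is a^p b a^{p+k}, which differs from xy^2z since k ≥ 1. So xy^2z is not a palindrome and xy^2z ∉ L.
This contradicts the pumping lemma, so L is not regular.

a^{p+k} b a^p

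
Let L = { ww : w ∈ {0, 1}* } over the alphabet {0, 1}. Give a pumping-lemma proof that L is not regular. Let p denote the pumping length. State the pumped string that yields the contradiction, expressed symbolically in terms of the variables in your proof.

Assume L is regular; let p be its pumping constant.
Take w = 0^p 1^p 0^p 1^p = uu where u = 0^p1^p; then w ∈ L and |w| = 4p ≥ p.
The pumping lemma gives a decomposition w = xyz where |xy| ≤ p and y is nonempty.
The first p characters of w are 0's, so xy (and hence y) consists only of 0's. Write y = 0^k, 1 ≤ k ≤ p.
Pump with i = 2: xy^2z = 0^{p+k} 1^p 0^p 1^p, of length 4p+k. Suppose this equals vv. The string starts with 0 and ends with 1, so v does too; thus the boundary between the two copies of v is a 1→0 transition. There is exactly one such transition, at position 2p+k, so |v| = 2p+k and |vv| = 4p+2k ≠ 4p+k since k ≥ 1. So xy^2z ∉ L.
This contradicts the pumping lemma, so L is not regular.

0^{p+k} 1^p 0^p 1^p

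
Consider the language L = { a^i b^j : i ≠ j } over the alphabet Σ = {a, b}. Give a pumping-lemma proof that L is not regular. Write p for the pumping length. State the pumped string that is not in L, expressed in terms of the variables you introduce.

a^{p+p!} b^{p+p!}

Suppose for contradiction that L is regular, and let p be the pumping length.
Choose w = a^p b^{p+p!}. Since p ≠ p+p!, w ∈ L; and |w| ≥ p.
By the pumping lemma, w = xyz with |xy| ≤ p and |y| ≥ 1.
The first p characters of w are a's, so xy (and hence y) consists only of a's. Write y = a^k, 1 ≤ k ≤ p.
Since 1 ≤ k ≤ p, k divides p!; set t = 1 + p!/k. Then xy^t z has p + (p!/k)·k = p + p! copies of a. Now the a-count equals the b-count, so i ≠ j fails. So xy^t z = a^{p+p!} b^{p+p!} ∉ L.
This contradicts the pumping lemma, so L is not regular.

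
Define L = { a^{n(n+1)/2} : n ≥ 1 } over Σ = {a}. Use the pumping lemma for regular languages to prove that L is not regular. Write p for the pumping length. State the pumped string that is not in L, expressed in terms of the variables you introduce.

a^{p(p+1)/2+k}

Toward a contradiction, assume L is regular with pumping length p.
Take w = a^{p(p+1)/2} ∈ L with |w| = p(p+1)/2 ≥ p.
Write w = xyz as guaranteed by the lemma, with |xy| ≤ p and y is nonempty.
Then y = a^k for some k with 1 ≤ k ≤ p.
Pump with i = 2: xy^2z = a^{p(p+1)/2+k}. Since 1 ≤ k ≤ p, p(p+1)/2 < p(p+1)/2+k ≤ p(p+1)/2+p < (p+1)(p+2)/2, so p(p+1)/2+k is strictly between consecutive triangular numbers. So xy^2z ∉ L.
This is a contradiction; hence L is not regular.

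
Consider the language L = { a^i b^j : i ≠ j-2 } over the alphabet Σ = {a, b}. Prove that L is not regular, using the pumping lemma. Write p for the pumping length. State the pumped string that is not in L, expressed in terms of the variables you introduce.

Suppose for contradiction that L is regular, and let p be the pumping length.
Choose w = a^p b^{p+p!+2}. Since p ≠ (p+p!+2)-2 = p+p!, w ∈ L; and |w| ≥ p.
Write w = xyz as guaranteed by the lemma, with |xy| ≤ p and y is nonempty.
The first p characters of w are a's, so xy (and hence y) consists only of a's. Write y = a^k, 1 ≤ k ≤ p.
Since 1 ≤ k ≤ p, k divides p!; set t = 1 + p!/k. Then xy^t z has p + (p!/k)·k = p + p! copies of a. Now the a-count is p+p! and (b-count)-2 = (p+p!+2)-2 = p+p!, so i ≠ j-2 fails. So xy^t z = a^{p+p!} b^{p+p!+2} ∉ L.
This is a contradiction; hence L is not regular.

a^{p+p!} b^{p+p!+2}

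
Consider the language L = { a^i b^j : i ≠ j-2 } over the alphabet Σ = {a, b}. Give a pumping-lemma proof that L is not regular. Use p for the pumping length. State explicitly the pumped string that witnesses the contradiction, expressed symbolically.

Toward a contradiction, assume L is regular with pumping length p.
Choose w = a^p b^{p+p!+2}. Since p ≠ (p+p!+2)-2 = p+p!, w ∈ L; and |w| ≥ p.
Write w = xyz as guaranteed by the lemma, with |xy| ≤ p and |y| > 0.
Since the first p symbols of w are all a's and |xy| ≤ p, y lies entirely in the leading a-block: y = a^k for some k with 1 ≤ k ≤ p.
Since 1 ≤ k ≤ p, k divides p!; set t = 1 + p!/k. Then xy^t z has p + (p!/k)·k = p + p! copies of a. Now the a-count is p+p! and (b-count)-2 = (p+p!+2)-2 = p+p!, so i ≠ j-2 fails. So xy^t z = a^{p+p!} b^{p+p!+2} ∉ L.
This contradicts the pumping lemma, so L is not regular.

a^{p+p!} b^{p+p!+2}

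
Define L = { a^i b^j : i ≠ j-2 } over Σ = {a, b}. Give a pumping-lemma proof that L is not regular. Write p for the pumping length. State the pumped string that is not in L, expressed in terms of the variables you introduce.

a^{p+p!} b^{p+p!+2}

Suppose for contradiction that L is regular, and let p be the pumping length.
Choose w = a^p b^{p+p!+2}. Since p ≠ (p+p!+2)-2 = p+p!, w ∈ L; and |w| ≥ p.
The pumping lemma gives a decomposition w = xyz where |xy| ≤ p and |y| > 0.
The first p characters of w are a's, so xy (and hence y) consists only of a's. Write y = a^k, 1 ≤ k ≤ p.
Since 1 ≤ k ≤ p, k divides p!; set t = 1 + p!/k. Then xy^t z has p + (p!/k)·k = p + p! copies of a. Now the a-count is p+p! and (b-count)-2 = (p+p!+2)-2 = p+p!, so i ≠ j-2 fails. So xy^t z = a^{p+p!} b^{p+p!+2} ∉ L.
This is a contradiction; hence L is not regular.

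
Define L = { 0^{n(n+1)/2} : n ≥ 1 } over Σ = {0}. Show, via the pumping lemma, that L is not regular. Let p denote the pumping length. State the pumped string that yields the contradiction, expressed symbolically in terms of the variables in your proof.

Toward a contradiction, assume L is regular with pumping length p.
Take w = 0^{p(p+1)/2} ∈ L with |w| = p(p+1)/2 ≥ p.
The pumping lemma gives a decomposition w = xyz where |xy| ≤ p and y is nonempty.
Then y = 0^k for some k with 1 ≤ k ≤ p.
Pump with i = 2: xy^2z = 0^{p(p+1)/2+k}. Since 1 ≤ k ≤ p, p(p+1)/2 < p(p+1)/2+k ≤ p(p+1)/2+p < (p+1)(p+2)/2, so p(p+1)/2+k is strictly between consecutive triangular numbers. So xy^2z ∉ L.
Contradiction. Therefore L is not regular.

0^{p(p+1)/2+k}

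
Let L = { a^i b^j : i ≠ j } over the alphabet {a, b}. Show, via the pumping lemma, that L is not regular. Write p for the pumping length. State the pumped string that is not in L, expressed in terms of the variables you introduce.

Toward a contradiction, assume L is regular with pumping length p.
Choose w = a^p b^{p+p!}. Since p ≠ p+p!, w ∈ L; and |w| ≥ p.
By the pumping lemma, w = xyz with |xy| ≤ p and y is nonempty.
Since the first p symbols of w are all a's and |xy| ≤ p, y lies entirely in the leading a-block: y = a^k for some k with 1 ≤ k ≤ p.
Since 1 ≤ k ≤ p, k divides p!; set t = 1 + p!/k. Then xy^t z has p + (p!/k)·k = p + p! copies of a. Now the a-count equals the b-count, so i ≠ j fails. So xy^t z = a^{p+p!} b^{p+p!} ∉ L.
Contradiction. Therefore L is not regular.

a^{p+p!} b^{p+p!}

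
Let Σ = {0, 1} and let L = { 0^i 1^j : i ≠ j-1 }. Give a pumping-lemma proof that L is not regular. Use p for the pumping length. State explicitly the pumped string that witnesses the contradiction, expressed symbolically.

Assume L is regular; let p be its pumping constant.
Choose w = 0^p 1^{p+p!+1}. Since p ≠ (p+p!+1)-1 = p+p!, w ∈ L; and |w| ≥ p.
Write w = xyz as guaranteed by the lemma, with |xy| ≤ p and y is nonempty.
The first p characters of w are 0's, so xy (and hence y) consists only of 0's. Write y = 0^k, 1 ≤ k ≤ p.
Since 1 ≤ k ≤ p, k divides p!; set t = 1 + p!/k. Then xy^t z has p + (p!/k)·k = p + p! copies of 0. Now the 0-count is p+p! and (1-count)-1 = (p+p!+1)-1 = p+p!, so i ≠ j-1 fails. So xy^t z = 0^{p+p!} 1^{p+p!+1} ∉ L.
This is a contradiction; hence L is not regular.

0^{p+p!} 1^{p+p!+1}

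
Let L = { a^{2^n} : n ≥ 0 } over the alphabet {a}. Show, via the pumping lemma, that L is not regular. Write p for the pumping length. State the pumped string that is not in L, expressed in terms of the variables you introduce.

Assume L is regular. Let p be the pumping length given by the pumping lemma.
Take w = a^{2^p} ∈ L with |w| = 2^p ≥ p.
Write w = xyz as guaranteed by the lemma, with |xy| ≤ p and |y| > 0.
Then y = a^k for some k with 1 ≤ k ≤ p.
Pump with i = 2: xy^2z = a^{2^p+k}. Since 1 ≤ k ≤ p < 2^p, we have 2^p < 2^p+k < 2^{p+1}, so 2^p+k is not a power of 2. So xy^2z ∉ L.
This is a contradiction; hence L is not regular.

a^{2^p+k}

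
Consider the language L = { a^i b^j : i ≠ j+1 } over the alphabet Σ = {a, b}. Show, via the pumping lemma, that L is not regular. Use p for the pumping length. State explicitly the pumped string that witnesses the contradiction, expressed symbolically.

Toward a contradiction, assume L is regular with pumping length p.
Choose w = a^p b^{p+p!-1}. Since p ≠ (p+p!-1)+1 = p+p!, w ∈ L; and |w| ≥ p.
The pumping lemma gives a decomposition w = xyz where |xy| ≤ p and y is nonempty.
Because |xy| ≤ p and w begins with p copies of a, we have y = a^k with 1 ≤ k ≤ p.
Since 1 ≤ k ≤ p, k divides p!; set t = 1 + p!/k. Then xy^t z has p + (p!/k)·k = p + p! copies of a. Now the a-count is p+p! and (b-count)+1 = (p+p!-1)+1 = p+p!, so i ≠ j+1 fails. So xy^t z = a^{p+p!} b^{p+p!-1} ∉ L.
Contradiction. Therefore L is not regular.

a^{p+p!} b^{p+p!-1}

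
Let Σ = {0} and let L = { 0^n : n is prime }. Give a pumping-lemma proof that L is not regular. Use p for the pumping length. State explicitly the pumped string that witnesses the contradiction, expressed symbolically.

Suppose for contradiction that L is regular, and let p be the pumping length.
Let q be a prime with q ≥ p+2 (infinitely many primes exist), and take w = 0^q ∈ L with |w| = q ≥ p.
Write w = xyz as guaranteed by the lemma, with |xy| ≤ p and |y| ≥ 1.
Then y = 0^k for some k with 1 ≤ k ≤ p.
Since 1 ≤ k ≤ p, |xz| = q-k. Pump with i = q+1: |xy^{q+1}z| = (q-k)+(q+1)k = q+qk = q(1+k), which is composite (both factors ≥ 2). So xy^{q+1}z = 0^{q(1+k)} ∉ L.
This is a contradiction; hence L is not regular.

0^{q(1+k)}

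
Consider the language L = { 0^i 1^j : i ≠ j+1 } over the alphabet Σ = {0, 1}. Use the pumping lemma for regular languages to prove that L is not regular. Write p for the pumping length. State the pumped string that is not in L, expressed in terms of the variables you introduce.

0^{p+p!} 1^{p+p!-1}

Assume L is regular. Let p be the pumping length given by the pumping lemma.
Choose w = 0^p 1^{p+p!-1}. Since p ≠ (p+p!-1)+1 = p+p!, w ∈ L; and |w| ≥ p.
Write w = xyz as guaranteed by the lemma, with |xy| ≤ p and |y| ≥ 1.
Since the first p symbols of w are all 0's and |xy| ≤ p, y lies entirely in the leading 0-block: y = 0^k for some k with 1 ≤ k ≤ p.
Since 1 ≤ k ≤ p, k divides p!; set t = 1 + p!/k. Then xy^t z has p + (p!/k)·k = p + p! copies of 0. Now the 0-count is p+p! and (1-count)+1 = (p+p!-1)+1 = p+p!, so i ≠ j+1 fails. So xy^t z = 0^{p+p!} 1^{p+p!-1} ∉ L.
Contradiction. Therefore L is not regular.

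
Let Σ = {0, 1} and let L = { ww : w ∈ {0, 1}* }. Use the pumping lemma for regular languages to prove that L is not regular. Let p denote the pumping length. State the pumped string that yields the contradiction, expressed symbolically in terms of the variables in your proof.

0^{p+k} 1^p 0^p 1^p

Assume L is regular; let p be its pumping constant.
Take w = 0^p 1^p 0^p 1^p = uu where u = 0^p1^p; then w ∈ L and |w| = 4p ≥ p.
Write w = xyz as guaranteed by the lemma, with |xy| ≤ p and |y| > 0.
Since the first p symbols of w are all 0's and |xy| ≤ p, y lies entirely in the leading 0-block: y = 0^k for some k with 1 ≤ k ≤ p.
Pump with i = 2: xy^2z = 0^{p+k} 1^p 0^p 1^p, of length 4p+k. Suppose this equals vv. The string starts with 0 and ends with 1, so v does too; thus the boundary between the two copies of v is a 1→0 transition. There is exactly one such transition, at position 2p+k, so |v| = 2p+k and |vv| = 4p+2k ≠ 4p+k since k ≥ 1. So xy^2z ∉ L.
This contradicts the pumping lemma, so L is not regular.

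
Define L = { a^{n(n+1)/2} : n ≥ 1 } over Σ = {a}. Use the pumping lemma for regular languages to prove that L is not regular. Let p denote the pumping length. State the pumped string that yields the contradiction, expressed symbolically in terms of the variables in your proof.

a^{p(p+1)/2+k}

Assume L is regular; let p be its pumping constant.
Take w = a^{p(p+1)/2} ∈ L with |w| = p(p+1)/2 ≥ p.
By the pumping lemma, w = xyz with |xy| ≤ p and y is nonempty.
Then y = a^k for some k with 1 ≤ k ≤ p.
Pump with i = 2: xy^2z = a^{p(p+1)/2+k}. Since 1 ≤ k ≤ p, p(p+1)/2 < p(p+1)/2+k ≤ p(p+1)/2+p < (p+1)(p+2)/2, so p(p+1)/2+k is strictly between consecutive triangular numbers. So xy^2z ∉ L.
Contradiction. Therefore L is not regular.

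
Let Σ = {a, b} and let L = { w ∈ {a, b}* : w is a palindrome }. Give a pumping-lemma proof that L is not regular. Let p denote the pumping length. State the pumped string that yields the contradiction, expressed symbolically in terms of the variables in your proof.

Toward a contradiction, assume L is regular with pumping length p.
Take w = a^p b a^p, a palindrome of length 2p+1 ≥ p.
Write w = xyz as guaranteed by the lemma, with |xy| ≤ p and y is nonempty.
The first p characters of w are a's, so xy (and hence y) consists only of a's. Write y = a^k, 1 ≤ k ≤ p.
Pump with i = 2: xy^2z = a^{p+k} b a^p. Its reverse is a^p b a^{p+k}, which differs from xy^2z since k ≥ 1. So xy^2z is not a palindrome and xy^2z ∉ L.
This contradicts the pumping lemma, so L is not regular.

a^{p+k} b a^p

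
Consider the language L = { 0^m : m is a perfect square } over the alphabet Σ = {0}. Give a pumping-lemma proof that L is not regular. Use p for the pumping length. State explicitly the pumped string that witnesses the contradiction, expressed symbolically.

Assume L is regular; let p be its pumping constant.
Take w = 0^{p²} ∈ L with |w| = p² ≥ p.
By the pumping lemma, w = xyz with |xy| ≤ p and y is nonempty.
Then y = 0^k for some k with 1 ≤ k ≤ p.
Pump with i = 2: xy^2z = 0^{p²+k}. Since 1 ≤ k ≤ p, p² < p²+k ≤ p²+p < (p+1)², so p²+k lies strictly between consecutive squares and is not a perfect square. So xy^2z ∉ L.
Contradiction. Therefore L is not regular.

0^{p²+k}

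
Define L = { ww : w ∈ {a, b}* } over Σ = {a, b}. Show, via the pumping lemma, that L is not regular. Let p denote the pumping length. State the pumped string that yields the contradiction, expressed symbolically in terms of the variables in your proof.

Suppose for contradiction that L is regular, and let p be the pumping length.
Take w = a^p b^p a^p b^p = uu where u = a^pb^p; then w ∈ L and |w| = 4p ≥ p.
Write w = xyz as guaranteed by the lemma, with |xy| ≤ p and y is nonempty.
The first p characters of w are a's, so xy (and hence y) consists only of a's. Write y = a^k, 1 ≤ k ≤ p.
Pump with i = 2: xy^2z = a^{p+k} b^p a^p b^p, of length 4p+k. Suppose this equals vv. The string starts with a and ends with b, so v does too; thus the boundary between the two copies of v is a b→a transition. There is exactly one such transition, at position 2p+k, so |v| = 2p+k and |vv| = 4p+2k ≠ 4p+k since k ≥ 1. So xy^2z ∉ L.
This contradicts the pumping lemma, so L is not regular.

a^{p+k} b^p a^p b^p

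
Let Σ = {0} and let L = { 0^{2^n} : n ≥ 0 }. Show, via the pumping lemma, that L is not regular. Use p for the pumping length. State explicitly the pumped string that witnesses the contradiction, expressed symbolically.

Toward a contradiction, assume L is regular with pumping length p.
Take w = 0^{2^p} ∈ L with |w| = 2^p ≥ p.
By the pumping lemma, w = xyz with |xy| ≤ p and y is nonempty.
Then y = 0^k for some k with 1 ≤ k ≤ p.
Pump with i = 2: xy^2z = 0^{2^p+k}. Since 1 ≤ k ≤ p < 2^p, we have 2^p < 2^p+k < 2^{p+1}, so 2^p+k is not a power of 2. So xy^2z ∉ L.
This is a contradiction; hence L is not regular.

0^{2^p+k}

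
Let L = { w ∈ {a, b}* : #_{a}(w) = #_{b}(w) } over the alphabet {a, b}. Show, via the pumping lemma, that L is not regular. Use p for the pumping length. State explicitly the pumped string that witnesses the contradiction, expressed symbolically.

a^{p+k} b^p

Suppose for contradiction that L is regular, and let p be the pumping length.
Choose w = a^p b^p ∈ L with |w| = 2p ≥ p.
Write w = xyz as guaranteed by the lemma, with |xy| ≤ p and y is nonempty.
Because |xy| ≤ p and w begins with p copies of a, we have y = a^k with 1 ≤ k ≤ p.
Pump with i = 2: xy^2z = a^{p+k} b^p has p+k occurrences of a but only p of b. Since k ≥ 1 the counts differ, so xy^2z ∉ L.
This is a contradiction; hence L is not regular.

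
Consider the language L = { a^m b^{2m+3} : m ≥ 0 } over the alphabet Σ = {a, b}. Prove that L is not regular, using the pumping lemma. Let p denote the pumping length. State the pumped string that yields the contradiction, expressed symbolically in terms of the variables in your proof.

Suppose for contradiction that L is regular, and let p be the pumping length.
Take w = a^p b^{2p+3}. Then w ∈ L and |w| = 3p+3 ≥ p.
Write w = xyz as guaranteed by the lemma, with |xy| ≤ p and |y| > 0.
Since the first p symbols of w are all a's and |xy| ≤ p, y lies entirely in the leading a-block: y = a^k for some k with 1 ≤ k ≤ p.
Pump with i = 2: xy^2z = a^{p+k} b^{2p+3}. For this to lie in L we would need 2p+3 = 2(p+k)+3, which forces k = 0. But k ≥ 1, so xy^2z ∉ L.
Contradiction. Therefore L is not regular.

a^{p+k} b^{2p+3}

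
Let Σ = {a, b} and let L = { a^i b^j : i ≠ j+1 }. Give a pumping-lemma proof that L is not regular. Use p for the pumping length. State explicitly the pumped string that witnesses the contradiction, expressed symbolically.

a^{p+p!} b^{p+p!-1}

Toward a contradiction, assume L is regular with pumping length p.
Choose w = a^p b^{p+p!-1}. Since p ≠ (p+p!-1)+1 = p+p!, w ∈ L; and |w| ≥ p.
Write w = xyz as guaranteed by the lemma, with |xy| ≤ p and |y| ≥ 1.
The first p characters of w are a's, so xy (and hence y) consists only of a's. Write y = a^k, 1 ≤ k ≤ p.
Since 1 ≤ k ≤ p, k divides p!; set t = 1 + p!/k. Then xy^t z has p + (p!/k)·k = p + p! copies of a. Now the a-count is p+p! and (b-count)+1 = (p+p!-1)+1 = p+p!, so i ≠ j+1 fails. So xy^t z = a^{p+p!} b^{p+p!-1} ∉ L.
This is a contradiction; hence L is not regular.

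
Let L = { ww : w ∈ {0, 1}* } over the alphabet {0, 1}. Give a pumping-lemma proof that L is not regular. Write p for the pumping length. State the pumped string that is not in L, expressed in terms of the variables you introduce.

Assume L is regular; let p be its pumping constant.
Take w = 0^p 1^p 0^p 1^p = uu where u = 0^p1^p; then w ∈ L and |w| = 4p ≥ p.
Write w = xyz as guaranteed by the lemma, with |xy| ≤ p and |y| ≥ 1.
Because |xy| ≤ p and w begins with p copies of 0, we have y = 0^k with 1 ≤ k ≤ p.
Pump with i = 2: xy^2z = 0^{p+k} 1^p 0^p 1^p, of length 4p+k. Suppose this equals vv. The string starts with 0 and ends with 1, so v does too; thus the boundary between the two copies of v is a 1→0 transition. There is exactly one such transition, at position 2p+k, so |v| = 2p+k and |vv| = 4p+2k ≠ 4p+k since k ≥ 1. So xy^2z ∉ L.
This is a contradiction; hence L is not regular.

0^{p+k} 1^p 0^p 1^p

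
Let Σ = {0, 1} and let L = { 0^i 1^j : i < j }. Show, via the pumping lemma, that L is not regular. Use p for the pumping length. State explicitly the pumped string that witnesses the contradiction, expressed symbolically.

0^{p+k} 1^{p+1}

Assume L is regular; let p be its pumping constant.
Choose w = 0^p 1^{p+1} ∈ L, with |w| = 2p+1 ≥ p.
By the pumping lemma, w = xyz with |xy| ≤ p and |y| ≥ 1.
The first p characters of w are 0's, so xy (and hence y) consists only of 0's. Write y = 0^k, 1 ≤ k ≤ p.
Consider xy^2z = 0^{p+k} 1^{p+1}. Since k ≥ 1, the 0-count p+k is at least p+1, so i < j fails; thus xy^2z ∉ L.
This is a contradiction; hence L is not regular.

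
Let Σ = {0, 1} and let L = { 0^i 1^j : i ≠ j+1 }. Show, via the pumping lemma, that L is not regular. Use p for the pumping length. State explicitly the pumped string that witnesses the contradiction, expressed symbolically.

Assume L is regular; let p be its pumping constant.
Choose w = 0^p 1^{p+p!-1}. Since p ≠ (p+p!-1)+1 = p+p!, w ∈ L; and |w| ≥ p.
Write w = xyz as guaranteed by the lemma, with |xy| ≤ p and |y| > 0.
Because |xy| ≤ p and w begins with p copies of 0, we have y = 0^k with 1 ≤ k ≤ p.
Since 1 ≤ k ≤ p, k divides p!; set t = 1 + p!/k. Then xy^t z has p + (p!/k)·k = p + p! copies of 0. Now the 0-count is p+p! and (1-count)+1 = (p+p!-1)+1 = p+p!, so i ≠ j+1 fails. So xy^t z = 0^{p+p!} 1^{p+p!-1} ∉ L.
This contradicts the pumping lemma, so L is not regular.

0^{p+p!} 1^{p+p!-1}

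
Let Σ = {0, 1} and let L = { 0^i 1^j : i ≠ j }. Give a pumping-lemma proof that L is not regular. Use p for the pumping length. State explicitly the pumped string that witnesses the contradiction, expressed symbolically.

Suppose for contradiction that L is regular, and let p be the pumping length.
Choose w = 0^p 1^{p+p!}. Since p ≠ p+p!, w ∈ L; and |w| ≥ p.
Write w = xyz as guaranteed by the lemma, with |xy| ≤ p and |y| > 0.
The first p characters of w are 0's, so xy (and hence y) consists only of 0's. Write y = 0^k, 1 ≤ k ≤ p.
Since 1 ≤ k ≤ p, k divides p!; set t = 1 + p!/k. Then xy^t z has p + (p!/k)·k = p + p! copies of 0. Now the 0-count equals the 1-count, so i ≠ j fails. So xy^t z = 0^{p+p!} 1^{p+p!} ∉ L.
This is a contradiction; hence L is not regular.

0^{p+p!} 1^{p+p!}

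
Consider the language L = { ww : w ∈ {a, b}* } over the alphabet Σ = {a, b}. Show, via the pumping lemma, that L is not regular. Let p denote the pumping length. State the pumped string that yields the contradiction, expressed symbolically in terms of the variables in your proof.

a^{p+k} b^p a^p b^p

Assume L is regular; let p be its pumping constant.
Take w = a^p b^p a^p b^p = uu where u = a^pb^p; then w ∈ L and |w| = 4p ≥ p.
The pumping lemma gives a decomposition w = xyz where |xy| ≤ p and |y| > 0.
The first p characters of w are a's, so xy (and hence y) consists only of a's. Write y = a^k, 1 ≤ k ≤ p.
Pump with i = 2: xy^2z = a^{p+k} b^p a^p b^p, of length 4p+k. Suppose this equals vv. The string starts with a and ends with b, so v does too; thus the boundary between the two copies of v is a b→a transition. There is exactly one such transition, at position 2p+k, so |v| = 2p+k and |vv| = 4p+2k ≠ 4p+k since k ≥ 1. So xy^2z ∉ L.
This is a contradiction; hence L is not regular.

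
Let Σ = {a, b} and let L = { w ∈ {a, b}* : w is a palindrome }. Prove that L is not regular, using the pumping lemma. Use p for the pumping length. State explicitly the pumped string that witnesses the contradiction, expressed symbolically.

a^{p+k} b a^p

Assume L is regular; let p be its pumping constant.
Take w = a^p b a^p, a palindrome of length 2p+1 ≥ p.
Write w = xyz as guaranteed by the lemma, with |xy| ≤ p and y is nonempty.
Because |xy| ≤ p and w begins with p copies of a, we have y = a^k with 1 ≤ k ≤ p.
Pump with i = 2: xy^2z = a^{p+k} b a^p. Its reverse is a^p b a^{p+k}, which differs from xy^2z since k ≥ 1. So xy^2z is not a palindrome and xy^2z ∉ L.
This is a contradiction; hence L is not regular.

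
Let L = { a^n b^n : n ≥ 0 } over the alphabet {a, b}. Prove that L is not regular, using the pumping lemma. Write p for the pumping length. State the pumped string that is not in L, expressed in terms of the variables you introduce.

Toward a contradiction, assume L is regular with pumping length p.
Let w = a^p b^p ∈ L; note |w| = 2p ≥ p.
By the pumping lemma, w = xyz with |xy| ≤ p and y is nonempty.
Because |xy| ≤ p and w begins with p copies of a, we have y = a^k with 1 ≤ k ≤ p.
Pump with i = 2: xy^2z = a^{p+k} b^p. For this to lie in L we would need p = p+k, which forces k = 0. But k ≥ 1, so xy^2z ∉ L.
This contradicts the pumping lemma, so L is not regular.

a^{p+k} b^p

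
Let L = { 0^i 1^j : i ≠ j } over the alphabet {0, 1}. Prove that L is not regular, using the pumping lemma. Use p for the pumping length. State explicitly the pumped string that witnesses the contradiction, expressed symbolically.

0^{p+p!} 1^{p+p!}

Toward a contradiction, assume L is regular with pumping length p.
Choose w = 0^p 1^{p+p!}. Since p ≠ p+p!, w ∈ L; and |w| ≥ p.
Write w = xyz as guaranteed by the lemma, with |xy| ≤ p and |y| ≥ 1.
Because |xy| ≤ p and w begins with p copies of 0, we have y = 0^k with 1 ≤ k ≤ p.
Since 1 ≤ k ≤ p, k divides p!; set t = 1 + p!/k. Then xy^t z has p + (p!/k)·k = p + p! copies of 0. Now the 0-count equals the 1-count, so i ≠ j fails. So xy^t z = 0^{p+p!} 1^{p+p!} ∉ L.
Contradiction. Therefore L is not regular.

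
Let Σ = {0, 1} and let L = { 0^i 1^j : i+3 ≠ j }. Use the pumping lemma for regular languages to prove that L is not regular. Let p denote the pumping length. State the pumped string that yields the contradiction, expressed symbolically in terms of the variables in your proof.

Assume L is regular. Let p be the pumping length given by the pumping lemma.
Choose w = 0^p 1^{p+p!+3}. Since p ≠ (p+p!+3)-3 = p+p!, w ∈ L; and |w| ≥ p.
The pumping lemma gives a decomposition w = xyz where |xy| ≤ p and |y| ≥ 1.
Since the first p symbols of w are all 0's and |xy| ≤ p, y lies entirely in the leading 0-block: y = 0^k for some k with 1 ≤ k ≤ p.
Since 1 ≤ k ≤ p, k divides p!; set t = 1 + p!/k. Then xy^t z has p + (p!/k)·k = p + p! copies of 0. Now the 0-count is p+p! and (1-count)-3 = (p+p!+3)-3 = p+p!, so i+3 ≠ j fails. So xy^t z = 0^{p+p!} 1^{p+p!+3} ∉ L.
This contradicts the pumping lemma, so L is not regular.

0^{p+p!} 1^{p+p!+3}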